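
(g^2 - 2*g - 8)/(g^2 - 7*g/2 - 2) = 2*(g + 2)/(2*g + 1)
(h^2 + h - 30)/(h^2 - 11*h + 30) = (h + 6)/(h - 6)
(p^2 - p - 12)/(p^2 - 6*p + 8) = (p + 3)/(p - 2)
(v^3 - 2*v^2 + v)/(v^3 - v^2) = (v - 1)/v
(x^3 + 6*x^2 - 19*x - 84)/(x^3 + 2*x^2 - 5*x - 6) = (x^2 + 3*x - 28)/(x^2 - x - 2)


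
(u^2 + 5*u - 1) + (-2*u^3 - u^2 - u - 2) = -2*u^3 + 4*u - 3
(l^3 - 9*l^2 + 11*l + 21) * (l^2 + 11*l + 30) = l^5 + 2*l^4 - 58*l^3 - 128*l^2 + 561*l + 630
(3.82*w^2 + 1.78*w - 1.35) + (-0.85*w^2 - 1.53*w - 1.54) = 2.97*w^2 + 0.25*w - 2.89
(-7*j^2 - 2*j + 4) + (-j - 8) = -7*j^2 - 3*j - 4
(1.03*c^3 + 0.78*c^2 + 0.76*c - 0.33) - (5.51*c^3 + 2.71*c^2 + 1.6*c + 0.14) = -4.48*c^3 - 1.93*c^2 - 0.84*c - 0.47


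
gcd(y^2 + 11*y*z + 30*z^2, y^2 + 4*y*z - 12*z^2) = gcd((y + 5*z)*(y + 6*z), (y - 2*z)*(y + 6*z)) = y + 6*z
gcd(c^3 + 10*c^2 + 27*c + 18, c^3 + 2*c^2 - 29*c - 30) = c^2 + 7*c + 6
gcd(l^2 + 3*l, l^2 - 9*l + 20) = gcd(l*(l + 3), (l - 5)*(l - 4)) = 1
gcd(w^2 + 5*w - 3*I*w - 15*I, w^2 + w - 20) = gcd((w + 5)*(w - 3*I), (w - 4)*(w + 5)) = w + 5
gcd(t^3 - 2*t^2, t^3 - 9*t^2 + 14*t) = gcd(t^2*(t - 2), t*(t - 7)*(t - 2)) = t^2 - 2*t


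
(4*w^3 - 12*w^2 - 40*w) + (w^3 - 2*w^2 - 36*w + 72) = 5*w^3 - 14*w^2 - 76*w + 72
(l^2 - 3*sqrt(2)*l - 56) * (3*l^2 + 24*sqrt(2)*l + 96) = 3*l^4 + 15*sqrt(2)*l^3 - 216*l^2 - 1632*sqrt(2)*l - 5376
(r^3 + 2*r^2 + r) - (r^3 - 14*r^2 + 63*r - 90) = 16*r^2 - 62*r + 90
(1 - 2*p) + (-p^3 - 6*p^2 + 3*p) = -p^3 - 6*p^2 + p + 1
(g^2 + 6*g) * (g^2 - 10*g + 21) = g^4 - 4*g^3 - 39*g^2 + 126*g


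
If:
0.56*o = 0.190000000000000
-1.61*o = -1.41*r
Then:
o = 0.34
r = 0.39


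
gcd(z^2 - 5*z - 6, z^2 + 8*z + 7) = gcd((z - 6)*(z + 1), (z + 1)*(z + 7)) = z + 1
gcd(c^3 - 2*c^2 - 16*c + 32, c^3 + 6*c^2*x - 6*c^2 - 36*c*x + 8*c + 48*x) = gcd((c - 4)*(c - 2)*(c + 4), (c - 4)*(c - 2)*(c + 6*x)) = c^2 - 6*c + 8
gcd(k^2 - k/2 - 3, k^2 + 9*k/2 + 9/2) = k + 3/2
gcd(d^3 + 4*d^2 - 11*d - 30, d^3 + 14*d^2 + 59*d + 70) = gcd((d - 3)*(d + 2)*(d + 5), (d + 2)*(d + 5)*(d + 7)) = d^2 + 7*d + 10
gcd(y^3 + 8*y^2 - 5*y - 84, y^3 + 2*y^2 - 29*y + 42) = y^2 + 4*y - 21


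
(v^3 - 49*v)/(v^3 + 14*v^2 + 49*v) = (v - 7)/(v + 7)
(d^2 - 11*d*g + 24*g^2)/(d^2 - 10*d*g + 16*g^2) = (d - 3*g)/(d - 2*g)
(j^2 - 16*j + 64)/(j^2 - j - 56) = (j - 8)/(j + 7)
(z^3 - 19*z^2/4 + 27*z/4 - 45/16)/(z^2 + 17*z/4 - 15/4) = (z^2 - 4*z + 15/4)/(z + 5)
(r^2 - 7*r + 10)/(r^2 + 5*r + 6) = (r^2 - 7*r + 10)/(r^2 + 5*r + 6)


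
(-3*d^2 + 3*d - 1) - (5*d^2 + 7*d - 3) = -8*d^2 - 4*d + 2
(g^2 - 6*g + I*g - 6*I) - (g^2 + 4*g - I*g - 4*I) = -10*g + 2*I*g - 2*I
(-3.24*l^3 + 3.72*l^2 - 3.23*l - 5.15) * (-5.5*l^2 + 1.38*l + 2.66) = 17.82*l^5 - 24.9312*l^4 + 14.2802*l^3 + 33.7628*l^2 - 15.6988*l - 13.699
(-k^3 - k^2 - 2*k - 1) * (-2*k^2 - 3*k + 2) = 2*k^5 + 5*k^4 + 5*k^3 + 6*k^2 - k - 2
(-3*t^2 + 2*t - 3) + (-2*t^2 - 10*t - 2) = -5*t^2 - 8*t - 5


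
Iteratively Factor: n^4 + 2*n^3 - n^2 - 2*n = (n + 1)*(n^3 + n^2 - 2*n) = n*(n + 1)*(n^2 + n - 2) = n*(n - 1)*(n + 1)*(n + 2)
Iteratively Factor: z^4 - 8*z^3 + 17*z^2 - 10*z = (z - 1)*(z^3 - 7*z^2 + 10*z) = (z - 2)*(z - 1)*(z^2 - 5*z) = z*(z - 2)*(z - 1)*(z - 5)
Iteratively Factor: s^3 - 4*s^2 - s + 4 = (s - 4)*(s^2 - 1) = (s - 4)*(s - 1)*(s + 1)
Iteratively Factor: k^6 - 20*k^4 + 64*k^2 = (k)*(k^5 - 20*k^3 + 64*k) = k*(k - 2)*(k^4 + 2*k^3 - 16*k^2 - 32*k) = k*(k - 2)*(k + 2)*(k^3 - 16*k) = k^2*(k - 2)*(k + 2)*(k^2 - 16) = k^2*(k - 2)*(k + 2)*(k + 4)*(k - 4)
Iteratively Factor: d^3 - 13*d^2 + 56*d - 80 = (d - 4)*(d^2 - 9*d + 20) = (d - 4)^2*(d - 5)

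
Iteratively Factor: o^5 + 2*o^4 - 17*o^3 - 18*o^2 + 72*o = (o + 3)*(o^4 - o^3 - 14*o^2 + 24*o) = (o - 2)*(o + 3)*(o^3 + o^2 - 12*o) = (o - 3)*(o - 2)*(o + 3)*(o^2 + 4*o) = o*(o - 3)*(o - 2)*(o + 3)*(o + 4)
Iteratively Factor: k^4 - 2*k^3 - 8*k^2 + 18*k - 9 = (k + 3)*(k^3 - 5*k^2 + 7*k - 3) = (k - 1)*(k + 3)*(k^2 - 4*k + 3) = (k - 3)*(k - 1)*(k + 3)*(k - 1)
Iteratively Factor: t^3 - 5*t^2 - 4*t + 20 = (t - 5)*(t^2 - 4) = (t - 5)*(t - 2)*(t + 2)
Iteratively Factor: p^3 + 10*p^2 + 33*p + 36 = (p + 3)*(p^2 + 7*p + 12) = (p + 3)^2*(p + 4)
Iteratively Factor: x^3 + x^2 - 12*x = (x)*(x^2 + x - 12) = x*(x - 3)*(x + 4)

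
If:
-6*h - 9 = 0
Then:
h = -3/2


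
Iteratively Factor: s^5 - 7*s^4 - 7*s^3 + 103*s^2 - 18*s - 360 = (s - 4)*(s^4 - 3*s^3 - 19*s^2 + 27*s + 90) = (s - 4)*(s + 3)*(s^3 - 6*s^2 - s + 30) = (s - 4)*(s + 2)*(s + 3)*(s^2 - 8*s + 15) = (s - 4)*(s - 3)*(s + 2)*(s + 3)*(s - 5)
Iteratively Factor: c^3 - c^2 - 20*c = (c - 5)*(c^2 + 4*c) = (c - 5)*(c + 4)*(c)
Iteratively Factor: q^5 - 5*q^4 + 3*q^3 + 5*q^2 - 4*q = (q - 4)*(q^4 - q^3 - q^2 + q) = q*(q - 4)*(q^3 - q^2 - q + 1) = q*(q - 4)*(q - 1)*(q^2 - 1) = q*(q - 4)*(q - 1)^2*(q + 1)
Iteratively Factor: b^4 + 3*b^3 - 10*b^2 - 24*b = (b)*(b^3 + 3*b^2 - 10*b - 24) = b*(b + 4)*(b^2 - b - 6) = b*(b - 3)*(b + 4)*(b + 2)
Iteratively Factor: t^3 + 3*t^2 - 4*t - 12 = (t + 2)*(t^2 + t - 6) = (t - 2)*(t + 2)*(t + 3)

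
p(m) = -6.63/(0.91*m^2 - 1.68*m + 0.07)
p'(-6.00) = -0.05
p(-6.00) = -0.15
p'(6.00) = 0.12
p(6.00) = -0.29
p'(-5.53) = -0.06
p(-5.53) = -0.18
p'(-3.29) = -0.21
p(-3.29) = -0.43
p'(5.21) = 0.20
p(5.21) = -0.41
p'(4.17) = 0.50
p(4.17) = -0.75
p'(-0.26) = -44.20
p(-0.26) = -11.67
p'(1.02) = 2.41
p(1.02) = 9.51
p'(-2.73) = -0.34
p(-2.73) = -0.58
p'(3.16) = 1.82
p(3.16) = -1.72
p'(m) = -6.63*(1.68 - 1.82*m)/(0.91*m^2 - 1.68*m + 0.07)^2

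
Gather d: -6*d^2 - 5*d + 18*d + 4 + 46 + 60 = -6*d^2 + 13*d + 110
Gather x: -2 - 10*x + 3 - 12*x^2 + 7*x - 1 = -12*x^2 - 3*x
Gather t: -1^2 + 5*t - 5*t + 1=0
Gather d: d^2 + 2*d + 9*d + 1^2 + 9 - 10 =d^2 + 11*d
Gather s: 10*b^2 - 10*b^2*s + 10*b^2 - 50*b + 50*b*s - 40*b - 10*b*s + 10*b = 20*b^2 - 80*b + s*(-10*b^2 + 40*b)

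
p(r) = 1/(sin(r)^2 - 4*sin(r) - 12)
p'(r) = (-2*sin(r)*cos(r) + 4*cos(r))/(sin(r)^2 - 4*sin(r) - 12)^2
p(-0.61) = -0.11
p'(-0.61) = 0.05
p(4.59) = -0.14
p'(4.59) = -0.01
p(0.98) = -0.07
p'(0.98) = 0.01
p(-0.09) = -0.09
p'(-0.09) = 0.03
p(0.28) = -0.08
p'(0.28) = 0.02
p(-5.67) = -0.07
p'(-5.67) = 0.01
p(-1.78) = -0.14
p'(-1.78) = -0.02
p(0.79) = -0.07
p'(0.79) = 0.01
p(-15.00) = -0.11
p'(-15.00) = -0.05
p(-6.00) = -0.08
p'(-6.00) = 0.02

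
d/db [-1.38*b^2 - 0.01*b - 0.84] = -2.76*b - 0.01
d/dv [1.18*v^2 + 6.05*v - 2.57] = 2.36*v + 6.05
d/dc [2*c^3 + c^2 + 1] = 2*c*(3*c + 1)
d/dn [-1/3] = 0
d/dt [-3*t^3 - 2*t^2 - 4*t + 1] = -9*t^2 - 4*t - 4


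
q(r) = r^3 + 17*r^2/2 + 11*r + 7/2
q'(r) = 3*r^2 + 17*r + 11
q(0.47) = 10.65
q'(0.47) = 19.65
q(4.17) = 269.69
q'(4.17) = 134.06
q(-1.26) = 1.13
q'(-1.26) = -5.66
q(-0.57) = -0.19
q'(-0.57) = 2.28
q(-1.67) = 4.18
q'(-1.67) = -9.02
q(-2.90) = 18.70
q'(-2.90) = -13.07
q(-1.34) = 1.62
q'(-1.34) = -6.39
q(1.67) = 50.23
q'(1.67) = 47.76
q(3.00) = 140.00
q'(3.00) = 89.00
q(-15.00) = -1624.00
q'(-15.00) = 431.00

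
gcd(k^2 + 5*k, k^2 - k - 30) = k + 5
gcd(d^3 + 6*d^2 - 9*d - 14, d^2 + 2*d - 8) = d - 2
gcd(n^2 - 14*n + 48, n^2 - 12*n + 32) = n - 8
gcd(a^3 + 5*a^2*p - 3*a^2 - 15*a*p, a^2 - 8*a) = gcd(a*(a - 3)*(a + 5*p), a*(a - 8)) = a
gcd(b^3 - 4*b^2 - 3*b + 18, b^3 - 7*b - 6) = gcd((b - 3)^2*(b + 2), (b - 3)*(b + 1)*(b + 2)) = b^2 - b - 6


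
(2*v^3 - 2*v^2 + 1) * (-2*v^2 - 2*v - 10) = -4*v^5 - 16*v^3 + 18*v^2 - 2*v - 10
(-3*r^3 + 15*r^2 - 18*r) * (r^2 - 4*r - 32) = -3*r^5 + 27*r^4 + 18*r^3 - 408*r^2 + 576*r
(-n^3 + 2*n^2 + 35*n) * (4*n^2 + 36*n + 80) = -4*n^5 - 28*n^4 + 132*n^3 + 1420*n^2 + 2800*n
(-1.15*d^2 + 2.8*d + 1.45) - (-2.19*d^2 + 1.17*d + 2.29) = 1.04*d^2 + 1.63*d - 0.84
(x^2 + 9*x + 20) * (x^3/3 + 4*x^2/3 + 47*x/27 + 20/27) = x^5/3 + 13*x^4/3 + 551*x^3/27 + 1163*x^2/27 + 1120*x/27 + 400/27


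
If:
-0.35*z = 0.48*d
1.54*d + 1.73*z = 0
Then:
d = 0.00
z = 0.00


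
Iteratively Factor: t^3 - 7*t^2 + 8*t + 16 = (t - 4)*(t^2 - 3*t - 4) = (t - 4)^2*(t + 1)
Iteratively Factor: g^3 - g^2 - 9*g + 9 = (g - 1)*(g^2 - 9) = (g - 3)*(g - 1)*(g + 3)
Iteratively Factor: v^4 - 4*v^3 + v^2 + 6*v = (v - 2)*(v^3 - 2*v^2 - 3*v) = v*(v - 2)*(v^2 - 2*v - 3) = v*(v - 3)*(v - 2)*(v + 1)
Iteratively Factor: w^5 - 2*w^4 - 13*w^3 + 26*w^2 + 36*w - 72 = (w + 2)*(w^4 - 4*w^3 - 5*w^2 + 36*w - 36) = (w - 2)*(w + 2)*(w^3 - 2*w^2 - 9*w + 18) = (w - 3)*(w - 2)*(w + 2)*(w^2 + w - 6) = (w - 3)*(w - 2)^2*(w + 2)*(w + 3)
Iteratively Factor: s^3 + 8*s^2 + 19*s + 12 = (s + 4)*(s^2 + 4*s + 3) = (s + 3)*(s + 4)*(s + 1)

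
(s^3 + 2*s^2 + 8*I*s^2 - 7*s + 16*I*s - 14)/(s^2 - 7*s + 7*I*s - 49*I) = (s^2 + s*(2 + I) + 2*I)/(s - 7)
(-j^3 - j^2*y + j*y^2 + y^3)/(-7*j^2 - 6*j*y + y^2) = (-j^2 + y^2)/(-7*j + y)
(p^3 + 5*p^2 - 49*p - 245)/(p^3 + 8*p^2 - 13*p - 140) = (p - 7)/(p - 4)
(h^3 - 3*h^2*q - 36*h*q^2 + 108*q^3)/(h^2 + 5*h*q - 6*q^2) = (-h^2 + 9*h*q - 18*q^2)/(-h + q)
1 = 1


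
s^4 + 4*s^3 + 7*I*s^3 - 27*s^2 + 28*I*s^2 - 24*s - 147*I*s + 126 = (s - 3)*(s + 7)*(s + I)*(s + 6*I)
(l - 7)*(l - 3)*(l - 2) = l^3 - 12*l^2 + 41*l - 42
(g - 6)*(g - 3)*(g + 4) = g^3 - 5*g^2 - 18*g + 72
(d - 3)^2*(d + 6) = d^3 - 27*d + 54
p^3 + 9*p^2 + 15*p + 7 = (p + 1)^2*(p + 7)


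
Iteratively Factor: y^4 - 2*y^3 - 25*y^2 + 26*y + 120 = (y - 5)*(y^3 + 3*y^2 - 10*y - 24) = (y - 5)*(y - 3)*(y^2 + 6*y + 8) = (y - 5)*(y - 3)*(y + 2)*(y + 4)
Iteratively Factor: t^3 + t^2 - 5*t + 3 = (t - 1)*(t^2 + 2*t - 3) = (t - 1)*(t + 3)*(t - 1)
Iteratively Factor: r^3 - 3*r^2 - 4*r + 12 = (r + 2)*(r^2 - 5*r + 6) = (r - 2)*(r + 2)*(r - 3)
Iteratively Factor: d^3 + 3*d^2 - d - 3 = (d - 1)*(d^2 + 4*d + 3) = (d - 1)*(d + 1)*(d + 3)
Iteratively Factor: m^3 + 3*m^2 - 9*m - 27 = (m + 3)*(m^2 - 9) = (m + 3)^2*(m - 3)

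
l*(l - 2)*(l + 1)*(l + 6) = l^4 + 5*l^3 - 8*l^2 - 12*l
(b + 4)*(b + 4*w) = b^2 + 4*b*w + 4*b + 16*w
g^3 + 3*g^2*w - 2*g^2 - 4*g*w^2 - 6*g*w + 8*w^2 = (g - 2)*(g - w)*(g + 4*w)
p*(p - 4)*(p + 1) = p^3 - 3*p^2 - 4*p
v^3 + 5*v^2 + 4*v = v*(v + 1)*(v + 4)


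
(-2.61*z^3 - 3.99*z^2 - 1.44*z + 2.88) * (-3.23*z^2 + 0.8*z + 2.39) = 8.4303*z^5 + 10.7997*z^4 - 4.7787*z^3 - 19.9905*z^2 - 1.1376*z + 6.8832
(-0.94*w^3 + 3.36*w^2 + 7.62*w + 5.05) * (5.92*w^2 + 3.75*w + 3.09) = -5.5648*w^5 + 16.3662*w^4 + 54.8058*w^3 + 68.8534*w^2 + 42.4833*w + 15.6045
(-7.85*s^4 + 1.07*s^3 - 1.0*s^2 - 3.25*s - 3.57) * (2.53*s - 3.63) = -19.8605*s^5 + 31.2026*s^4 - 6.4141*s^3 - 4.5925*s^2 + 2.7654*s + 12.9591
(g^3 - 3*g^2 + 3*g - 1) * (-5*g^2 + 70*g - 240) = -5*g^5 + 85*g^4 - 465*g^3 + 935*g^2 - 790*g + 240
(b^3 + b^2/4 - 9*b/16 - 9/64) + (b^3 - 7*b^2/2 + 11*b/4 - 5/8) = 2*b^3 - 13*b^2/4 + 35*b/16 - 49/64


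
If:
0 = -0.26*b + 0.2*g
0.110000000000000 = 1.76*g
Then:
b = 0.05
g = 0.06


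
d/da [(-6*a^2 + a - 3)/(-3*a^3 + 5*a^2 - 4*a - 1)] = (-18*a^4 + 6*a^3 - 8*a^2 + 42*a - 13)/(9*a^6 - 30*a^5 + 49*a^4 - 34*a^3 + 6*a^2 + 8*a + 1)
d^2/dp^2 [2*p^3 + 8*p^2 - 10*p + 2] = 12*p + 16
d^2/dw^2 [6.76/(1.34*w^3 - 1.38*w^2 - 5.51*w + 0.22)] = ((18.6576 - 54.3504*w)*(1.34*w^3 - 1.38*w^2 - 5.51*w + 0.22) + 6.76*(-8.04*w^2 + 5.52*w + 11.02)*(-4.02*w^2 + 2.76*w + 5.51))/(1.34*w^3 - 1.38*w^2 - 5.51*w + 0.22)^3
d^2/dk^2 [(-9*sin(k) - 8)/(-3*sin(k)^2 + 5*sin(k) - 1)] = (-81*sin(k)^5 - 423*sin(k)^4 + 684*sin(k)^3 + 283*sin(k)^2 - 931*sin(k) + 442)/(3*sin(k)^2 - 5*sin(k) + 1)^3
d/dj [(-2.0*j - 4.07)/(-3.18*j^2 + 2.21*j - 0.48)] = (-6.36*j^2 - 25.8852*j + 9.9547)/(10.1124*j^4 - 14.0556*j^3 + 7.9369*j^2 - 2.1216*j + 0.2304)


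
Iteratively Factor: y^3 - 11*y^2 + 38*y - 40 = (y - 2)*(y^2 - 9*y + 20) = (y - 5)*(y - 2)*(y - 4)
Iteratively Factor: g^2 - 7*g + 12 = (g - 3)*(g - 4)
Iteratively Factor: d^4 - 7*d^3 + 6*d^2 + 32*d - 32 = (d - 4)*(d^3 - 3*d^2 - 6*d + 8) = (d - 4)*(d - 1)*(d^2 - 2*d - 8) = (d - 4)*(d - 1)*(d + 2)*(d - 4)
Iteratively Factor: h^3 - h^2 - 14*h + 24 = (h - 2)*(h^2 + h - 12) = (h - 3)*(h - 2)*(h + 4)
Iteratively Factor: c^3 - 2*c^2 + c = (c - 1)*(c^2 - c) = c*(c - 1)*(c - 1)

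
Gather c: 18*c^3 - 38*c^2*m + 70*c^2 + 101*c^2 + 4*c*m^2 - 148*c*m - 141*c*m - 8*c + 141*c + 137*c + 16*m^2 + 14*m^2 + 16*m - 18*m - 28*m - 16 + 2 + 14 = 18*c^3 + c^2*(171 - 38*m) + c*(4*m^2 - 289*m + 270) + 30*m^2 - 30*m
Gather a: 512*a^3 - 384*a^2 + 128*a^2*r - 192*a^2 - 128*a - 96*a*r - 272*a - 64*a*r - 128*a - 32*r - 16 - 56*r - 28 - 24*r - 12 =512*a^3 + a^2*(128*r - 576) + a*(-160*r - 528) - 112*r - 56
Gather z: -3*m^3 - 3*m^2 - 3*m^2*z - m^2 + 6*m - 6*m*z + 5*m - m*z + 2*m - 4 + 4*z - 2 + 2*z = -3*m^3 - 4*m^2 + 13*m + z*(-3*m^2 - 7*m + 6) - 6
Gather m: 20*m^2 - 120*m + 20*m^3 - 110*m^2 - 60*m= 20*m^3 - 90*m^2 - 180*m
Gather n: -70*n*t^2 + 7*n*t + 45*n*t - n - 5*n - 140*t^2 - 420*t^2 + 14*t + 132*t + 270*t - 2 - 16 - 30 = n*(-70*t^2 + 52*t - 6) - 560*t^2 + 416*t - 48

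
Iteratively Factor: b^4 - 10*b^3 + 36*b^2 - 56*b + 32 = (b - 2)*(b^3 - 8*b^2 + 20*b - 16) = (b - 2)^2*(b^2 - 6*b + 8) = (b - 2)^3*(b - 4)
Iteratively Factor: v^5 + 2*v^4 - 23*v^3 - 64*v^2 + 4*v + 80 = (v - 5)*(v^4 + 7*v^3 + 12*v^2 - 4*v - 16) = (v - 5)*(v - 1)*(v^3 + 8*v^2 + 20*v + 16) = (v - 5)*(v - 1)*(v + 2)*(v^2 + 6*v + 8) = (v - 5)*(v - 1)*(v + 2)^2*(v + 4)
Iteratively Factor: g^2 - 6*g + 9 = (g - 3)*(g - 3)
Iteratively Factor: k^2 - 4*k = (k)*(k - 4)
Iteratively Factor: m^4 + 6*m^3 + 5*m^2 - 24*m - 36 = (m + 2)*(m^3 + 4*m^2 - 3*m - 18) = (m - 2)*(m + 2)*(m^2 + 6*m + 9) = (m - 2)*(m + 2)*(m + 3)*(m + 3)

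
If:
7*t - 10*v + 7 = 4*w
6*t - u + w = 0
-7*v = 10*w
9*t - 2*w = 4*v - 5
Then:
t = -89/233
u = -632/233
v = 140/233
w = -98/233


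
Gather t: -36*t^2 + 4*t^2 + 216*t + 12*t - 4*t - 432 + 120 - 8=-32*t^2 + 224*t - 320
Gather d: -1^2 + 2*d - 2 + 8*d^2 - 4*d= 8*d^2 - 2*d - 3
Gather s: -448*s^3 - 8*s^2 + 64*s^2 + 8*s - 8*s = -448*s^3 + 56*s^2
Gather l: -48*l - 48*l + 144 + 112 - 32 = 224 - 96*l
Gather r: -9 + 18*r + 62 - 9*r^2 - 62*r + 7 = -9*r^2 - 44*r + 60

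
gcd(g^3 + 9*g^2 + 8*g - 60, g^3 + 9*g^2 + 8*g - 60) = g^3 + 9*g^2 + 8*g - 60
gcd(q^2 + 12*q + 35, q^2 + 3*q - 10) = q + 5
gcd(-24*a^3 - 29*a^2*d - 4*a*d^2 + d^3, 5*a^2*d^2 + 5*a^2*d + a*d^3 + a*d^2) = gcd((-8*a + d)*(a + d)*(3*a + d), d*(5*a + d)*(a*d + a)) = 1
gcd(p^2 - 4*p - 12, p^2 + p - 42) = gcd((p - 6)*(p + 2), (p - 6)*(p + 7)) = p - 6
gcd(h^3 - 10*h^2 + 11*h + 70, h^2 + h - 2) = h + 2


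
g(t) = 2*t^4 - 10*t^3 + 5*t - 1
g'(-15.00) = -33745.00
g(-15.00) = 134924.00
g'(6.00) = 653.00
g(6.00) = 461.00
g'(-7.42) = -4914.84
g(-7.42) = 10109.50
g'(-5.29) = -2018.81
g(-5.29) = 3019.13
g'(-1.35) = -69.36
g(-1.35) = 23.50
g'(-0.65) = -9.87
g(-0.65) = -1.15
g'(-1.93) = -164.26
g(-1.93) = 88.99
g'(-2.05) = -190.00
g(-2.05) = 110.22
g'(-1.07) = -39.15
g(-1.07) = 8.52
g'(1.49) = -35.14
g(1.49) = -16.77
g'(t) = 8*t^3 - 30*t^2 + 5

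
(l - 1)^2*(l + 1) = l^3 - l^2 - l + 1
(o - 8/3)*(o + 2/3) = o^2 - 2*o - 16/9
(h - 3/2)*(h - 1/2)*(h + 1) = h^3 - h^2 - 5*h/4 + 3/4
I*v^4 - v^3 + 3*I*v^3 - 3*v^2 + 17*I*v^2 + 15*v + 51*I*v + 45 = (v + 3)*(v - 3*I)*(v + 5*I)*(I*v + 1)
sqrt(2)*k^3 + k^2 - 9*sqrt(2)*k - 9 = (k - 3)*(k + 3)*(sqrt(2)*k + 1)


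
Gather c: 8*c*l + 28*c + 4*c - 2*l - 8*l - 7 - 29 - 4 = c*(8*l + 32) - 10*l - 40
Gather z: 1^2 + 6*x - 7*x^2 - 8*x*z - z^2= -7*x^2 - 8*x*z + 6*x - z^2 + 1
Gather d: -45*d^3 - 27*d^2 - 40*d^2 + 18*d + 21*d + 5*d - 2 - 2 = -45*d^3 - 67*d^2 + 44*d - 4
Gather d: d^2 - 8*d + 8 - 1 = d^2 - 8*d + 7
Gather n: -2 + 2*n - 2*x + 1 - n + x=n - x - 1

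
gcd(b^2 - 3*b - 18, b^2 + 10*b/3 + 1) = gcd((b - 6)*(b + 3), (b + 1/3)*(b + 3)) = b + 3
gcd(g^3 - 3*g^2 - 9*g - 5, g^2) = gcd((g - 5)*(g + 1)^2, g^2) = 1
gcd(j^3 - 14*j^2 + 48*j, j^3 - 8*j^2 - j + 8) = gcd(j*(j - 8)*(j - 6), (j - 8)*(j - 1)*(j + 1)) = j - 8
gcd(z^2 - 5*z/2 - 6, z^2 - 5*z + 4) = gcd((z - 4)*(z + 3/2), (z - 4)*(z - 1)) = z - 4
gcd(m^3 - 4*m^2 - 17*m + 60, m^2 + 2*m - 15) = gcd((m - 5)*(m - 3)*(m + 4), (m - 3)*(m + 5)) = m - 3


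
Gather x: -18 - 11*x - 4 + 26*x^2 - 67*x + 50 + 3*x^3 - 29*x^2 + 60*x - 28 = 3*x^3 - 3*x^2 - 18*x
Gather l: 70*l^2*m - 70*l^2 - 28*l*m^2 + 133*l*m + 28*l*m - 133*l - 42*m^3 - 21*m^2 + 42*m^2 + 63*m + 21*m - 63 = l^2*(70*m - 70) + l*(-28*m^2 + 161*m - 133) - 42*m^3 + 21*m^2 + 84*m - 63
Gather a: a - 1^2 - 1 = a - 2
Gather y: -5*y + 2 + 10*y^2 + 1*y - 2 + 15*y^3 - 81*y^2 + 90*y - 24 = 15*y^3 - 71*y^2 + 86*y - 24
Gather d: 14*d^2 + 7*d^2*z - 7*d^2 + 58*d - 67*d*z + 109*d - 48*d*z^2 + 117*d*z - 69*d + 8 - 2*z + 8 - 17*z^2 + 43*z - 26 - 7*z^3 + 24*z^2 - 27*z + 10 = d^2*(7*z + 7) + d*(-48*z^2 + 50*z + 98) - 7*z^3 + 7*z^2 + 14*z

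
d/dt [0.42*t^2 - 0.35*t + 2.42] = 0.84*t - 0.35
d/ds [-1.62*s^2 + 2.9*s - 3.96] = 2.9 - 3.24*s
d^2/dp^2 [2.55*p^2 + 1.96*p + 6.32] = 5.10000000000000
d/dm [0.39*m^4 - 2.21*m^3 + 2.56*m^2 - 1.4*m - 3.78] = 1.56*m^3 - 6.63*m^2 + 5.12*m - 1.4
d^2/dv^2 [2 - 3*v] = 0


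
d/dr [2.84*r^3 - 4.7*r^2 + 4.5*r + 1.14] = 8.52*r^2 - 9.4*r + 4.5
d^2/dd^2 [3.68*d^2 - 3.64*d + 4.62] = 7.36000000000000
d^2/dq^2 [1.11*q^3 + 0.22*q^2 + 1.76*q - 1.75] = 6.66*q + 0.44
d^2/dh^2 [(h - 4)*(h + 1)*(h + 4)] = 6*h + 2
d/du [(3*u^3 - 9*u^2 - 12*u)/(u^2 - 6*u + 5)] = 3*(u^4 - 12*u^3 + 37*u^2 - 30*u - 20)/(u^4 - 12*u^3 + 46*u^2 - 60*u + 25)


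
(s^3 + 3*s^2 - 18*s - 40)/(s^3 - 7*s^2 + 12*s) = (s^2 + 7*s + 10)/(s*(s - 3))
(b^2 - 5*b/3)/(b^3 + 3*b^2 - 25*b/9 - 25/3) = 3*b/(3*b^2 + 14*b + 15)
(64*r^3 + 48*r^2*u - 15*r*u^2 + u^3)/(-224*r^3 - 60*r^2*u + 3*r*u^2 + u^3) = (-8*r^2 - 7*r*u + u^2)/(28*r^2 + 11*r*u + u^2)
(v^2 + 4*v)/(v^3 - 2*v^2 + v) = (v + 4)/(v^2 - 2*v + 1)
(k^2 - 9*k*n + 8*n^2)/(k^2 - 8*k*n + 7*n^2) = (k - 8*n)/(k - 7*n)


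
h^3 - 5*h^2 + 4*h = h*(h - 4)*(h - 1)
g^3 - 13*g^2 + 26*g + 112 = (g - 8)*(g - 7)*(g + 2)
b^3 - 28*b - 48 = (b - 6)*(b + 2)*(b + 4)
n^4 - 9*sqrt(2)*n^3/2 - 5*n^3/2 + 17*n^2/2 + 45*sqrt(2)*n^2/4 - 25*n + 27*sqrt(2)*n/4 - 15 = (n - 3)*(n + 1/2)*(n - 5*sqrt(2)/2)*(n - 2*sqrt(2))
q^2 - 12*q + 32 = (q - 8)*(q - 4)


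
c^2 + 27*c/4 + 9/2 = (c + 3/4)*(c + 6)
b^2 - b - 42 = (b - 7)*(b + 6)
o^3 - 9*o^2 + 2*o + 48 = (o - 8)*(o - 3)*(o + 2)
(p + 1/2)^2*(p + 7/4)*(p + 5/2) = p^4 + 21*p^3/4 + 71*p^2/8 + 87*p/16 + 35/32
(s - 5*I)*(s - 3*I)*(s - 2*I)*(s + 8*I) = s^4 - 2*I*s^3 + 49*s^2 - 218*I*s - 240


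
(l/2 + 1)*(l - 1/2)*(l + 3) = l^3/2 + 9*l^2/4 + 7*l/4 - 3/2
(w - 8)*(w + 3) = w^2 - 5*w - 24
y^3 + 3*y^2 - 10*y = y*(y - 2)*(y + 5)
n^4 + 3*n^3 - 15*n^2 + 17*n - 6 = (n - 1)^3*(n + 6)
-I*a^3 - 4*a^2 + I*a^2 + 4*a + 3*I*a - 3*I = (a - 3*I)*(a - I)*(-I*a + I)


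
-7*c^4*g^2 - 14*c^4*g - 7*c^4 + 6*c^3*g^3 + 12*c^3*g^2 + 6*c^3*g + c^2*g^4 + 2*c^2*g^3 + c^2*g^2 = (-c + g)*(7*c + g)*(c*g + c)^2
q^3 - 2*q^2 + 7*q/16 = q*(q - 7/4)*(q - 1/4)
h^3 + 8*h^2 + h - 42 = (h - 2)*(h + 3)*(h + 7)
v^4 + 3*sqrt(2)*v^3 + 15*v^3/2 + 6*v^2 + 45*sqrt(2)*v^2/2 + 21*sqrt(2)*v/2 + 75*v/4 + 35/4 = (v + 1/2)*(v + 7)*(v + sqrt(2)/2)*(v + 5*sqrt(2)/2)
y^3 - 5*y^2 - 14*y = y*(y - 7)*(y + 2)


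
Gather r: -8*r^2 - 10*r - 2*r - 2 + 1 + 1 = -8*r^2 - 12*r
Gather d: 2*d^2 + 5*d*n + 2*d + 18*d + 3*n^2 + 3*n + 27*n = 2*d^2 + d*(5*n + 20) + 3*n^2 + 30*n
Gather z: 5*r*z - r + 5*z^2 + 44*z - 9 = -r + 5*z^2 + z*(5*r + 44) - 9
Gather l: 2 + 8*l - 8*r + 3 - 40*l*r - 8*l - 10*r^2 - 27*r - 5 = -40*l*r - 10*r^2 - 35*r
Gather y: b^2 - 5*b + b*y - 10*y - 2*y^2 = b^2 - 5*b - 2*y^2 + y*(b - 10)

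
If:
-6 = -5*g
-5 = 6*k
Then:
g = 6/5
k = -5/6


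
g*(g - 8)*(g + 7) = g^3 - g^2 - 56*g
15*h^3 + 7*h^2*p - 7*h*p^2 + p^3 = (-5*h + p)*(-3*h + p)*(h + p)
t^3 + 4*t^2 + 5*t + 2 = (t + 1)^2*(t + 2)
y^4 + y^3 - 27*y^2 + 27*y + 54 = (y - 3)^2*(y + 1)*(y + 6)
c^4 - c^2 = c^2*(c - 1)*(c + 1)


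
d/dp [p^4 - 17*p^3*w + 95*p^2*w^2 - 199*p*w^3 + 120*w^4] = 4*p^3 - 51*p^2*w + 190*p*w^2 - 199*w^3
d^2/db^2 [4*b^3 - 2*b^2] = 24*b - 4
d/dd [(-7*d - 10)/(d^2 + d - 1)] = (7*d^2 + 20*d + 17)/(d^4 + 2*d^3 - d^2 - 2*d + 1)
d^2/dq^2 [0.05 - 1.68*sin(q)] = 1.68*sin(q)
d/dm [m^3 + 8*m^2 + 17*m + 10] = 3*m^2 + 16*m + 17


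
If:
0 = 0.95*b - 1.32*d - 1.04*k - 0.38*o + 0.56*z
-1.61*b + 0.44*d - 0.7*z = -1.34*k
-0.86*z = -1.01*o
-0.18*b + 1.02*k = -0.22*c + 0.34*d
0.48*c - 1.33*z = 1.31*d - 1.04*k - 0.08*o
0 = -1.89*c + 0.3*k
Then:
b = 0.00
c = 0.00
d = 0.00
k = 0.00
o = 0.00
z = 0.00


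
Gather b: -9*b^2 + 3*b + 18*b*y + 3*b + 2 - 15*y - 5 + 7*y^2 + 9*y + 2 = -9*b^2 + b*(18*y + 6) + 7*y^2 - 6*y - 1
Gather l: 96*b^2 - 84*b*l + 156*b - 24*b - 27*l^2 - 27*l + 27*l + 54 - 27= 96*b^2 - 84*b*l + 132*b - 27*l^2 + 27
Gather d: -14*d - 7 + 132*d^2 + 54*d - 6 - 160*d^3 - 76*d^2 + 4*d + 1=-160*d^3 + 56*d^2 + 44*d - 12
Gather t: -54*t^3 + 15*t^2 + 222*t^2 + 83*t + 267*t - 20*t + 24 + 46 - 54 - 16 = -54*t^3 + 237*t^2 + 330*t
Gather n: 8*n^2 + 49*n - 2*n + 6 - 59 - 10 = 8*n^2 + 47*n - 63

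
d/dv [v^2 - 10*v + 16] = 2*v - 10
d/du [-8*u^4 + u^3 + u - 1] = -32*u^3 + 3*u^2 + 1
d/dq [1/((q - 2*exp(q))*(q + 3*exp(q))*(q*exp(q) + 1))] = (-(q + 1)*(q - 2*exp(q))*(q + 3*exp(q))*exp(q) - (q - 2*exp(q))*(q*exp(q) + 1)*(3*exp(q) + 1) + (q + 3*exp(q))*(q*exp(q) + 1)*(2*exp(q) - 1))/((q - 2*exp(q))^2*(q + 3*exp(q))^2*(q*exp(q) + 1)^2)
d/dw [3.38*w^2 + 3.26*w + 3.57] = 6.76*w + 3.26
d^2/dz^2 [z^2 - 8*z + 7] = 2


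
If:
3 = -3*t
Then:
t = -1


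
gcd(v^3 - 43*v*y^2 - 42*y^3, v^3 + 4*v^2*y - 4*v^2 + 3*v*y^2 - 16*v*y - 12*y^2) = v + y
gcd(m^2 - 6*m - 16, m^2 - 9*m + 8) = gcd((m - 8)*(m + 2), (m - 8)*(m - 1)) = m - 8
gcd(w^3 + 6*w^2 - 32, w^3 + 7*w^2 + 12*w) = w + 4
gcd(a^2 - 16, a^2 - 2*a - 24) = a + 4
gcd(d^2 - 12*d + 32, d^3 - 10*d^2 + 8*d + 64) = d^2 - 12*d + 32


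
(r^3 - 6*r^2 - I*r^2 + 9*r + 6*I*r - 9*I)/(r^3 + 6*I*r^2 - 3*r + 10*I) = (r^2 - 6*r + 9)/(r^2 + 7*I*r - 10)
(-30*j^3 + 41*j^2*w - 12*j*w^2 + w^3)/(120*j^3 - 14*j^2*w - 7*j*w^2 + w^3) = (-j + w)/(4*j + w)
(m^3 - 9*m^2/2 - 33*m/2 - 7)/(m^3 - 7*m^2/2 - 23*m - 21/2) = (m + 2)/(m + 3)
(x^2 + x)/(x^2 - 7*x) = (x + 1)/(x - 7)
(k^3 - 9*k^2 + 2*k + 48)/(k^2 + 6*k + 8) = (k^2 - 11*k + 24)/(k + 4)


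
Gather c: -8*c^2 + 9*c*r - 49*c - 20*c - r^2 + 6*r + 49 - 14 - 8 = -8*c^2 + c*(9*r - 69) - r^2 + 6*r + 27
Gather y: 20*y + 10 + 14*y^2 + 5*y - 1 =14*y^2 + 25*y + 9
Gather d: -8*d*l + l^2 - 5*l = -8*d*l + l^2 - 5*l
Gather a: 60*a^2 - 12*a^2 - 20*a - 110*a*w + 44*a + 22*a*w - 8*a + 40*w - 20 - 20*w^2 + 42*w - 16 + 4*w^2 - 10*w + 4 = 48*a^2 + a*(16 - 88*w) - 16*w^2 + 72*w - 32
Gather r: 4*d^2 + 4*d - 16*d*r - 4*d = 4*d^2 - 16*d*r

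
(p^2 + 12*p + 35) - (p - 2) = p^2 + 11*p + 37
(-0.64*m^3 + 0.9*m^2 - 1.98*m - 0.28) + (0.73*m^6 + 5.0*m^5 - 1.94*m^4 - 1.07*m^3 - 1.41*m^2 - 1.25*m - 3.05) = 0.73*m^6 + 5.0*m^5 - 1.94*m^4 - 1.71*m^3 - 0.51*m^2 - 3.23*m - 3.33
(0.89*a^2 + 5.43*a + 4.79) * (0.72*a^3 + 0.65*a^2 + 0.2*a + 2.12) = 0.6408*a^5 + 4.4881*a^4 + 7.1563*a^3 + 6.0863*a^2 + 12.4696*a + 10.1548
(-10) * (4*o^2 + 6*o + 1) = -40*o^2 - 60*o - 10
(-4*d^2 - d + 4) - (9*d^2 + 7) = -13*d^2 - d - 3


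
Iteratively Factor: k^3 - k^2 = (k)*(k^2 - k) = k^2*(k - 1)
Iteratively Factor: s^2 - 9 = (s - 3)*(s + 3)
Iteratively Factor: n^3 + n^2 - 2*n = (n - 1)*(n^2 + 2*n) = (n - 1)*(n + 2)*(n)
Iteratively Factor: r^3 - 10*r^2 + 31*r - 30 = (r - 2)*(r^2 - 8*r + 15) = (r - 5)*(r - 2)*(r - 3)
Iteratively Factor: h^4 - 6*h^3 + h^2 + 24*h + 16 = (h - 4)*(h^3 - 2*h^2 - 7*h - 4) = (h - 4)*(h + 1)*(h^2 - 3*h - 4) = (h - 4)*(h + 1)^2*(h - 4)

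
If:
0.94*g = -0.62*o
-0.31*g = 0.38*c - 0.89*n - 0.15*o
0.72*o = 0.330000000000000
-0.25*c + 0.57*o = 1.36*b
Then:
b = 0.113503996223349 - 0.430534055727554*n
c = 2.34210526315789*n + 0.427538260544979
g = -0.30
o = 0.46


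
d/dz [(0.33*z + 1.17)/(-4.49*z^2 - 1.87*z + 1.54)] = (1.4817*z^2 + 10.5066*z + 2.6961)/(20.1601*z^4 + 16.7926*z^3 - 10.3323*z^2 - 5.7596*z + 2.3716)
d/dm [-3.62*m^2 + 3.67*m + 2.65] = 3.67 - 7.24*m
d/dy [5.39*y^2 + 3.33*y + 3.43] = 10.78*y + 3.33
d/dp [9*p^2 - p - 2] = 18*p - 1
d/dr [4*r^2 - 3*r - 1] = 8*r - 3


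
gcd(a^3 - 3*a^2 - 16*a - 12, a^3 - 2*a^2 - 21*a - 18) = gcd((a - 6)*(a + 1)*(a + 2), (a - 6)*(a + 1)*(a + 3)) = a^2 - 5*a - 6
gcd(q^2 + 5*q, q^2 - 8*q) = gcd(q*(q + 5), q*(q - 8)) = q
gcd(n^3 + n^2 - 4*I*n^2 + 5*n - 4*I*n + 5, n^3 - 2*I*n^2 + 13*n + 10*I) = n^2 - 4*I*n + 5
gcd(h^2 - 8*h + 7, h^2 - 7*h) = h - 7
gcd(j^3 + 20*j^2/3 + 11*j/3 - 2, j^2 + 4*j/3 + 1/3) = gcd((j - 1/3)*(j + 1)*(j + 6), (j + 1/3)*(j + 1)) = j + 1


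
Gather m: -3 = -3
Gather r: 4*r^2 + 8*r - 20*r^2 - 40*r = -16*r^2 - 32*r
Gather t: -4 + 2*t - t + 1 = t - 3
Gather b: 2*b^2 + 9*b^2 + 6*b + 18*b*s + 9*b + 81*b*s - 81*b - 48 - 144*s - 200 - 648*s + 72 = 11*b^2 + b*(99*s - 66) - 792*s - 176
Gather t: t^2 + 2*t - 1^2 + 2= t^2 + 2*t + 1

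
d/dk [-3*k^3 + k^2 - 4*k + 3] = -9*k^2 + 2*k - 4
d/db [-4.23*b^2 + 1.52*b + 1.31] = 1.52 - 8.46*b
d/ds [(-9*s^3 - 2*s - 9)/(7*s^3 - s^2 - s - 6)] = (9*s^4 + 46*s^3 + 349*s^2 - 18*s + 3)/(49*s^6 - 14*s^5 - 13*s^4 - 82*s^3 + 13*s^2 + 12*s + 36)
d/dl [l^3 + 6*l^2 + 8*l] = 3*l^2 + 12*l + 8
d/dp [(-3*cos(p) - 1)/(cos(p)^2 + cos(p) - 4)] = (3*sin(p)^2 - 2*cos(p) - 16)*sin(p)/(cos(p)^2 + cos(p) - 4)^2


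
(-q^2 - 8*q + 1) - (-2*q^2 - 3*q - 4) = q^2 - 5*q + 5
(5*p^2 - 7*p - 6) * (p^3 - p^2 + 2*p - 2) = 5*p^5 - 12*p^4 + 11*p^3 - 18*p^2 + 2*p + 12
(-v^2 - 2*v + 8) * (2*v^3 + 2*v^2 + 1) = -2*v^5 - 6*v^4 + 12*v^3 + 15*v^2 - 2*v + 8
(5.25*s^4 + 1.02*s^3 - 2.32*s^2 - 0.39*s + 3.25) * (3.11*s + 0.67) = 16.3275*s^5 + 6.6897*s^4 - 6.5318*s^3 - 2.7673*s^2 + 9.8462*s + 2.1775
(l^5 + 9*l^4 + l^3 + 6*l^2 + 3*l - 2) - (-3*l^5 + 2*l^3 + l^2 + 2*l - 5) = 4*l^5 + 9*l^4 - l^3 + 5*l^2 + l + 3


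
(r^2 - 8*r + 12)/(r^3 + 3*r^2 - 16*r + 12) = (r - 6)/(r^2 + 5*r - 6)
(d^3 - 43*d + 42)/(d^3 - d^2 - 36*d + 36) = (d + 7)/(d + 6)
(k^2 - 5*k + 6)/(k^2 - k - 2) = (k - 3)/(k + 1)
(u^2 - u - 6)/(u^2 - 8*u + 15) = (u + 2)/(u - 5)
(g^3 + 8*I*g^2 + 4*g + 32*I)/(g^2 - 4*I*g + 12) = (g^2 + 6*I*g + 16)/(g - 6*I)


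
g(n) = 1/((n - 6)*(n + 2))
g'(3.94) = -0.03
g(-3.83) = 0.06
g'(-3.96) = 0.03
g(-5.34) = 0.03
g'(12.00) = 0.00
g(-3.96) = 0.05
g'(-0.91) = 0.10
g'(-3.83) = 0.04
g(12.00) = 0.01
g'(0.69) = 0.01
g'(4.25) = -0.04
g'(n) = -1/((n - 6)*(n + 2)^2) - 1/((n - 6)^2*(n + 2))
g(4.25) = -0.09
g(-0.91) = -0.13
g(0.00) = -0.08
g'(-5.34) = 0.01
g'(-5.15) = 0.01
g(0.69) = -0.07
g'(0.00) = 0.03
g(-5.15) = 0.03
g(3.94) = -0.08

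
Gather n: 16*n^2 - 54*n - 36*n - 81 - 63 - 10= 16*n^2 - 90*n - 154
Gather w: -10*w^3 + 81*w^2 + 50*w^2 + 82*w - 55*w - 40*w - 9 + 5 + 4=-10*w^3 + 131*w^2 - 13*w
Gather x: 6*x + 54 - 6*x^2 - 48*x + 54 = -6*x^2 - 42*x + 108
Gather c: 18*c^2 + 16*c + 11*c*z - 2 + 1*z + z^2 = 18*c^2 + c*(11*z + 16) + z^2 + z - 2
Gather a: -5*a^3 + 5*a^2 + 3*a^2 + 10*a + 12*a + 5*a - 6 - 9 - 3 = -5*a^3 + 8*a^2 + 27*a - 18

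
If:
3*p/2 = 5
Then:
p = 10/3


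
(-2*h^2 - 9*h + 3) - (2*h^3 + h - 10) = -2*h^3 - 2*h^2 - 10*h + 13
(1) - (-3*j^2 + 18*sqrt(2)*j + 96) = 3*j^2 - 18*sqrt(2)*j - 95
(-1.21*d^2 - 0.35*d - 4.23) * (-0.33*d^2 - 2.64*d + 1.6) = 0.3993*d^4 + 3.3099*d^3 + 0.3839*d^2 + 10.6072*d - 6.768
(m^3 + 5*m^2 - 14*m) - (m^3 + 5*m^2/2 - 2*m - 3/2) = 5*m^2/2 - 12*m + 3/2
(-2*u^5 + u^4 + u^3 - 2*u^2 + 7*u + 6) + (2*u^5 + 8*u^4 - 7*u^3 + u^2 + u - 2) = 9*u^4 - 6*u^3 - u^2 + 8*u + 4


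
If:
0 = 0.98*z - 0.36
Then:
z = 0.37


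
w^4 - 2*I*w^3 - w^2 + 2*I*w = w*(w - 1)*(w + 1)*(w - 2*I)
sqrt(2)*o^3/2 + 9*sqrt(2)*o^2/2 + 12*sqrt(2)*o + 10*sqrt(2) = (o + 2)*(o + 5)*(sqrt(2)*o/2 + sqrt(2))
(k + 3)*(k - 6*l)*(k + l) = k^3 - 5*k^2*l + 3*k^2 - 6*k*l^2 - 15*k*l - 18*l^2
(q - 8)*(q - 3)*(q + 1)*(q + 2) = q^4 - 8*q^3 - 7*q^2 + 50*q + 48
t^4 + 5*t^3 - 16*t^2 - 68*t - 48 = (t - 4)*(t + 1)*(t + 2)*(t + 6)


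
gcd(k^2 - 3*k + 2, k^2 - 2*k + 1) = k - 1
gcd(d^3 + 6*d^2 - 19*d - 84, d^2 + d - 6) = d + 3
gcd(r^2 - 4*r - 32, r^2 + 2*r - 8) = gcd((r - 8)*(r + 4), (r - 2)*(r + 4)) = r + 4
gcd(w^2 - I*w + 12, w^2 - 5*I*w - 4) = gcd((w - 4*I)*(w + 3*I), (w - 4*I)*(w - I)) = w - 4*I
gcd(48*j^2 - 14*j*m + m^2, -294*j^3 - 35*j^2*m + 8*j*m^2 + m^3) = 6*j - m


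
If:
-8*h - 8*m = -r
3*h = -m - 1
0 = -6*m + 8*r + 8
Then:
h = -5/11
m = 4/11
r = -8/11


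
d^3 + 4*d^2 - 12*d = d*(d - 2)*(d + 6)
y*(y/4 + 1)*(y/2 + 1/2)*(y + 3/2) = y^4/8 + 13*y^3/16 + 23*y^2/16 + 3*y/4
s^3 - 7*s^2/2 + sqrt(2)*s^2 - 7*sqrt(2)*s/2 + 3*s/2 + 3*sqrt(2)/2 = (s - 3)*(s - 1/2)*(s + sqrt(2))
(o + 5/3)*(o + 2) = o^2 + 11*o/3 + 10/3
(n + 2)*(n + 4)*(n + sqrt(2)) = n^3 + sqrt(2)*n^2 + 6*n^2 + 8*n + 6*sqrt(2)*n + 8*sqrt(2)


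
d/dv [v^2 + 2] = 2*v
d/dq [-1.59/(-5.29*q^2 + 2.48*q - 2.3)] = (3.9432 - 16.8222*q)/(5.29*q^2 - 2.48*q + 2.3)^2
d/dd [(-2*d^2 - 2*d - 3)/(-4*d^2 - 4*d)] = 3*(-2*d - 1)/(4*d^2*(d^2 + 2*d + 1))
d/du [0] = 0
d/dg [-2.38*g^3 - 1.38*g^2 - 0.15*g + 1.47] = -7.14*g^2 - 2.76*g - 0.15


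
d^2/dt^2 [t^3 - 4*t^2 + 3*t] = 6*t - 8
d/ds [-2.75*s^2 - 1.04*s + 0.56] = -5.5*s - 1.04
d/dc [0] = 0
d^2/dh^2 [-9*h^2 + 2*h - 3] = -18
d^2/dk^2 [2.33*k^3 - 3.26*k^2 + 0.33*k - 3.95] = 13.98*k - 6.52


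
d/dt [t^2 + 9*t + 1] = 2*t + 9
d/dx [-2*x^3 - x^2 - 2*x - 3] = -6*x^2 - 2*x - 2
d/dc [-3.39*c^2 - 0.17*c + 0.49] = -6.78*c - 0.17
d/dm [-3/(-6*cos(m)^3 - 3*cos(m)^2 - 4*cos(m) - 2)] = 6*(9*cos(m)^2 + 3*cos(m) + 2)*sin(m)/((3*sin(m)^2 - 5)^2*(2*cos(m) + 1)^2)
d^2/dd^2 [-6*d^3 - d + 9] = -36*d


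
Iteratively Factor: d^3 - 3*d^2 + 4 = (d - 2)*(d^2 - d - 2) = (d - 2)^2*(d + 1)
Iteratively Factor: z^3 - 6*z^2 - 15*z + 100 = (z + 4)*(z^2 - 10*z + 25) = (z - 5)*(z + 4)*(z - 5)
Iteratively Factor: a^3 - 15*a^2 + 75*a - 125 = (a - 5)*(a^2 - 10*a + 25) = (a - 5)^2*(a - 5)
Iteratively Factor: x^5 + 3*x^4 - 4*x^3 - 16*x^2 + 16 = (x + 2)*(x^4 + x^3 - 6*x^2 - 4*x + 8) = (x - 2)*(x + 2)*(x^3 + 3*x^2 - 4) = (x - 2)*(x - 1)*(x + 2)*(x^2 + 4*x + 4) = (x - 2)*(x - 1)*(x + 2)^2*(x + 2)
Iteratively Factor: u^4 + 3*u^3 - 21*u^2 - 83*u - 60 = (u + 4)*(u^3 - u^2 - 17*u - 15) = (u - 5)*(u + 4)*(u^2 + 4*u + 3) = (u - 5)*(u + 1)*(u + 4)*(u + 3)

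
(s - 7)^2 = s^2 - 14*s + 49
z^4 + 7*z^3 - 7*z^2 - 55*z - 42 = (z - 3)*(z + 1)*(z + 2)*(z + 7)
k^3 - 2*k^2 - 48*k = k*(k - 8)*(k + 6)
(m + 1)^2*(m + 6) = m^3 + 8*m^2 + 13*m + 6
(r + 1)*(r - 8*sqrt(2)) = r^2 - 8*sqrt(2)*r + r - 8*sqrt(2)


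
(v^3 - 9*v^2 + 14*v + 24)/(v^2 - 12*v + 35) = (v^3 - 9*v^2 + 14*v + 24)/(v^2 - 12*v + 35)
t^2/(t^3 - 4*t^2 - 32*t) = t/(t^2 - 4*t - 32)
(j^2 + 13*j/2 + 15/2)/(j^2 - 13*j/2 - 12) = (j + 5)/(j - 8)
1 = 1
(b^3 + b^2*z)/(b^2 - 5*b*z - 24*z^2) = b^2*(-b - z)/(-b^2 + 5*b*z + 24*z^2)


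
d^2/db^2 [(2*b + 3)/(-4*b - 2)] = -8/(2*b + 1)^3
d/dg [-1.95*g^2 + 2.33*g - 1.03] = 2.33 - 3.9*g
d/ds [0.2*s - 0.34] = 0.200000000000000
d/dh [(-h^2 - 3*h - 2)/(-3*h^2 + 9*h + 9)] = (-6*h^2 - 10*h - 3)/(3*(h^4 - 6*h^3 + 3*h^2 + 18*h + 9))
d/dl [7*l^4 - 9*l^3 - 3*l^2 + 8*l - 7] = 28*l^3 - 27*l^2 - 6*l + 8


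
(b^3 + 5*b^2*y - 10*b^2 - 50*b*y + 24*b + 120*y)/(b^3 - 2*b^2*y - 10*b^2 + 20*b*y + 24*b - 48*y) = (-b - 5*y)/(-b + 2*y)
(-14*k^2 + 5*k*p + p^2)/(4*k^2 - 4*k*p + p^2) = (7*k + p)/(-2*k + p)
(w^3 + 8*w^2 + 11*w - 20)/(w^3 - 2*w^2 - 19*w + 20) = (w + 5)/(w - 5)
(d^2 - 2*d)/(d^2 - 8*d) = (d - 2)/(d - 8)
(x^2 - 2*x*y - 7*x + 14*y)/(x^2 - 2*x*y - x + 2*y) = (x - 7)/(x - 1)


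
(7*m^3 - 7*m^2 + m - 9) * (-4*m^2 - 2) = -28*m^5 + 28*m^4 - 18*m^3 + 50*m^2 - 2*m + 18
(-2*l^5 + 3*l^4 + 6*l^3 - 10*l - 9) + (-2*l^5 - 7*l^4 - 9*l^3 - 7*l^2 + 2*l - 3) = -4*l^5 - 4*l^4 - 3*l^3 - 7*l^2 - 8*l - 12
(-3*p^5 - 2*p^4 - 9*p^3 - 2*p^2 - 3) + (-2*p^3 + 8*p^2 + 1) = -3*p^5 - 2*p^4 - 11*p^3 + 6*p^2 - 2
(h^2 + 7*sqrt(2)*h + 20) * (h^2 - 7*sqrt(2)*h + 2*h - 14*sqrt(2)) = h^4 + 2*h^3 - 78*h^2 - 140*sqrt(2)*h - 156*h - 280*sqrt(2)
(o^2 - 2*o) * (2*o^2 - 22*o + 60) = 2*o^4 - 26*o^3 + 104*o^2 - 120*o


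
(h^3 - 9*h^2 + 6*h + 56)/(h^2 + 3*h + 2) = (h^2 - 11*h + 28)/(h + 1)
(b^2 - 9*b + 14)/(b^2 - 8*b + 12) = (b - 7)/(b - 6)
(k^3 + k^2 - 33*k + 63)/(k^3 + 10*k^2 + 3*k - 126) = (k - 3)/(k + 6)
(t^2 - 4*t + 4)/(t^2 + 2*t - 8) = (t - 2)/(t + 4)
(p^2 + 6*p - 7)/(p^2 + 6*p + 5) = (p^2 + 6*p - 7)/(p^2 + 6*p + 5)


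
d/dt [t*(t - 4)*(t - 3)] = 3*t^2 - 14*t + 12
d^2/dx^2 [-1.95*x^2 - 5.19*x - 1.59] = -3.90000000000000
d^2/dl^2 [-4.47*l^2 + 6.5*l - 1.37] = -8.94000000000000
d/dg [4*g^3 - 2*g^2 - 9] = 4*g*(3*g - 1)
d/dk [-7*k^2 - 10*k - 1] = -14*k - 10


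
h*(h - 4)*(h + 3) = h^3 - h^2 - 12*h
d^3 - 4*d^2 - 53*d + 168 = (d - 8)*(d - 3)*(d + 7)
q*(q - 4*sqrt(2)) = q^2 - 4*sqrt(2)*q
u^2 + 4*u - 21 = (u - 3)*(u + 7)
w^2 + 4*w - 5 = (w - 1)*(w + 5)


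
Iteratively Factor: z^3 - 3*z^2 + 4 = (z + 1)*(z^2 - 4*z + 4) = (z - 2)*(z + 1)*(z - 2)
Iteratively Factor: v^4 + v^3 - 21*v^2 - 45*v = (v + 3)*(v^3 - 2*v^2 - 15*v) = (v + 3)^2*(v^2 - 5*v) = v*(v + 3)^2*(v - 5)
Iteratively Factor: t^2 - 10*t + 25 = (t - 5)*(t - 5)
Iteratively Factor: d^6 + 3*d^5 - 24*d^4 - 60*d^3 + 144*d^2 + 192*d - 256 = (d - 2)*(d^5 + 5*d^4 - 14*d^3 - 88*d^2 - 32*d + 128) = (d - 2)*(d + 2)*(d^4 + 3*d^3 - 20*d^2 - 48*d + 64) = (d - 2)*(d - 1)*(d + 2)*(d^3 + 4*d^2 - 16*d - 64) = (d - 2)*(d - 1)*(d + 2)*(d + 4)*(d^2 - 16) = (d - 4)*(d - 2)*(d - 1)*(d + 2)*(d + 4)*(d + 4)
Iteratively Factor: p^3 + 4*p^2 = (p)*(p^2 + 4*p) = p^2*(p + 4)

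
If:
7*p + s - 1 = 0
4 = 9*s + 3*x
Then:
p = x/21 + 5/63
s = 4/9 - x/3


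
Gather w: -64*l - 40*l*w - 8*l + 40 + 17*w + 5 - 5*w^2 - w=-72*l - 5*w^2 + w*(16 - 40*l) + 45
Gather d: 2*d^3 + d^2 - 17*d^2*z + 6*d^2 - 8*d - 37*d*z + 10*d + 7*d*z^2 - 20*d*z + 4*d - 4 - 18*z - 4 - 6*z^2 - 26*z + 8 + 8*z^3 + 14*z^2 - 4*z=2*d^3 + d^2*(7 - 17*z) + d*(7*z^2 - 57*z + 6) + 8*z^3 + 8*z^2 - 48*z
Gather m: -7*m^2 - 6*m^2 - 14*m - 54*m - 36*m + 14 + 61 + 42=-13*m^2 - 104*m + 117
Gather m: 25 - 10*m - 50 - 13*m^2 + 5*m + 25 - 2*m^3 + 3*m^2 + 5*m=-2*m^3 - 10*m^2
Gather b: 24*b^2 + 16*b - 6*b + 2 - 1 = 24*b^2 + 10*b + 1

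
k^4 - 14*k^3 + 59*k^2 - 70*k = k*(k - 7)*(k - 5)*(k - 2)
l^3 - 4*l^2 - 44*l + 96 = (l - 8)*(l - 2)*(l + 6)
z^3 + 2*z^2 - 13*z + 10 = (z - 2)*(z - 1)*(z + 5)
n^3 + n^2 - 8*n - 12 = (n - 3)*(n + 2)^2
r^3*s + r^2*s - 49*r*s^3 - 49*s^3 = (r - 7*s)*(r + 7*s)*(r*s + s)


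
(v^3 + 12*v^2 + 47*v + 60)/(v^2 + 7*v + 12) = v + 5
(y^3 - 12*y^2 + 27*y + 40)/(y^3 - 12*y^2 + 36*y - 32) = (y^2 - 4*y - 5)/(y^2 - 4*y + 4)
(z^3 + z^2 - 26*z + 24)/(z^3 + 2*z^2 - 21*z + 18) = (z - 4)/(z - 3)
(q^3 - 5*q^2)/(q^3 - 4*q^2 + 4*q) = q*(q - 5)/(q^2 - 4*q + 4)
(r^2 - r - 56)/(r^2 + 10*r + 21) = (r - 8)/(r + 3)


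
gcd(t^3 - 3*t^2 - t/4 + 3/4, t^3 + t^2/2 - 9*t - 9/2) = t^2 - 5*t/2 - 3/2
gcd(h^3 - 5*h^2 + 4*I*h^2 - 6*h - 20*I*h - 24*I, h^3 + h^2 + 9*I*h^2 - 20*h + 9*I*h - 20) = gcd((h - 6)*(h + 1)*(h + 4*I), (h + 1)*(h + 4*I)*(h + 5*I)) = h^2 + h*(1 + 4*I) + 4*I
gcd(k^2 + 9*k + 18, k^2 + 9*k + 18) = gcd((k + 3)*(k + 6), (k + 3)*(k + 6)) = k^2 + 9*k + 18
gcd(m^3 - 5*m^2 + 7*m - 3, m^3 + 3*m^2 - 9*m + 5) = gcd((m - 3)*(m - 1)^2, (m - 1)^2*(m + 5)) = m^2 - 2*m + 1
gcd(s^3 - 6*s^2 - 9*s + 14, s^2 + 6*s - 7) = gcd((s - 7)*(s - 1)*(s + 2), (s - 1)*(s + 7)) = s - 1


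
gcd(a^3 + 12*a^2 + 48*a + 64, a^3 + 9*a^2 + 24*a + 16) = a^2 + 8*a + 16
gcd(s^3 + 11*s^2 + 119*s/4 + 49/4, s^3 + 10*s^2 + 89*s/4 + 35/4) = s^2 + 15*s/2 + 7/2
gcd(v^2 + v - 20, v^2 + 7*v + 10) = v + 5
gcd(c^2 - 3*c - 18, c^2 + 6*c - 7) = 1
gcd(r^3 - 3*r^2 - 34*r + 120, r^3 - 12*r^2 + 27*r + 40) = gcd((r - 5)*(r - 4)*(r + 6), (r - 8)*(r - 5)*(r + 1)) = r - 5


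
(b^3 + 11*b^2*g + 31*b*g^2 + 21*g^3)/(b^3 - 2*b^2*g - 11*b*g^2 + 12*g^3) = (b^2 + 8*b*g + 7*g^2)/(b^2 - 5*b*g + 4*g^2)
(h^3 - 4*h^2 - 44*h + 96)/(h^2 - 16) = (h^3 - 4*h^2 - 44*h + 96)/(h^2 - 16)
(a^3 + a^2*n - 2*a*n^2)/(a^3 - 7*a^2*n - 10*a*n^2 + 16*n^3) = a/(a - 8*n)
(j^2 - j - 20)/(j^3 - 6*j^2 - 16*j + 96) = (j - 5)/(j^2 - 10*j + 24)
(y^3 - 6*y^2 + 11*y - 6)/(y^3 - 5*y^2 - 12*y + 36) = (y^2 - 4*y + 3)/(y^2 - 3*y - 18)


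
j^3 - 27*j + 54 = (j - 3)^2*(j + 6)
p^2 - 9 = (p - 3)*(p + 3)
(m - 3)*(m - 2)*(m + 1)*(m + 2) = m^4 - 2*m^3 - 7*m^2 + 8*m + 12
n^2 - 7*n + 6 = (n - 6)*(n - 1)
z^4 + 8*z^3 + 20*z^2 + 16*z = z*(z + 2)^2*(z + 4)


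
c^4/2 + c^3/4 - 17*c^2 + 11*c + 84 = (c/2 + 1)*(c - 4)*(c - 7/2)*(c + 6)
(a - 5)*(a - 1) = a^2 - 6*a + 5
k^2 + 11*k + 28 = (k + 4)*(k + 7)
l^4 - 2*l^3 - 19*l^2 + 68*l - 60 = (l - 3)*(l - 2)^2*(l + 5)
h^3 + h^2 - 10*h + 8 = (h - 2)*(h - 1)*(h + 4)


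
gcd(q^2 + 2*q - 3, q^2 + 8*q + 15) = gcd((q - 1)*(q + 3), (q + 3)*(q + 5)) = q + 3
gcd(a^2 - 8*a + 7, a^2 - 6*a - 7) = a - 7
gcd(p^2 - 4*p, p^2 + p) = p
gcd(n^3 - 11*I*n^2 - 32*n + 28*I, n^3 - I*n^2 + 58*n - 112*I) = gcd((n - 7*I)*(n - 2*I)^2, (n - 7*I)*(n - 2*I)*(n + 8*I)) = n^2 - 9*I*n - 14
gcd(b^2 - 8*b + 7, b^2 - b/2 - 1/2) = b - 1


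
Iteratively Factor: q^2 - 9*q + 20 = (q - 4)*(q - 5)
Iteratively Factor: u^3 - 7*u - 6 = (u + 1)*(u^2 - u - 6) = (u - 3)*(u + 1)*(u + 2)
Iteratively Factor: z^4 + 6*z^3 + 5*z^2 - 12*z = (z)*(z^3 + 6*z^2 + 5*z - 12) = z*(z + 4)*(z^2 + 2*z - 3) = z*(z + 3)*(z + 4)*(z - 1)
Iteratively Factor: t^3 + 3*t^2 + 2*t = (t)*(t^2 + 3*t + 2) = t*(t + 2)*(t + 1)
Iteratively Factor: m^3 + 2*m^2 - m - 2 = (m + 1)*(m^2 + m - 2) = (m + 1)*(m + 2)*(m - 1)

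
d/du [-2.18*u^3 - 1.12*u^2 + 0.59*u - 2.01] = -6.54*u^2 - 2.24*u + 0.59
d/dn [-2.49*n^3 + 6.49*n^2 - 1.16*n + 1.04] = -7.47*n^2 + 12.98*n - 1.16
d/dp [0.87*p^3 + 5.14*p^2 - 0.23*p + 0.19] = 2.61*p^2 + 10.28*p - 0.23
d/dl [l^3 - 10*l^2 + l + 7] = 3*l^2 - 20*l + 1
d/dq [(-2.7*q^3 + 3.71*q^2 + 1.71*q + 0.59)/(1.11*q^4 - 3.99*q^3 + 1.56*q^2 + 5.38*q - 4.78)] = (2.997*q^6 - 8.23619999999999*q^5 + 4.8966*q^4 - 18.0258*q^3 + 63.0725*q^2 - 37.3084*q - 11.348)/(1.2321*q^8 - 8.8578*q^7 + 19.3833*q^6 - 0.5052*q^5 - 51.1104*q^4 + 54.93*q^3 + 14.0308*q^2 - 51.4328*q + 22.8484)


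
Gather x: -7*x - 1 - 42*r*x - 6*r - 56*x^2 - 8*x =-6*r - 56*x^2 + x*(-42*r - 15) - 1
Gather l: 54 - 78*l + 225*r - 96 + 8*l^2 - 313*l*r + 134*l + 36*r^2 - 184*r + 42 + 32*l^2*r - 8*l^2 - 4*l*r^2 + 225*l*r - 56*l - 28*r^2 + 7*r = 32*l^2*r + l*(-4*r^2 - 88*r) + 8*r^2 + 48*r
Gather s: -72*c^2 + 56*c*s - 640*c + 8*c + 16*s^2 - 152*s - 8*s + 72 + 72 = -72*c^2 - 632*c + 16*s^2 + s*(56*c - 160) + 144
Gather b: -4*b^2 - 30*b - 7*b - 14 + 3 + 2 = -4*b^2 - 37*b - 9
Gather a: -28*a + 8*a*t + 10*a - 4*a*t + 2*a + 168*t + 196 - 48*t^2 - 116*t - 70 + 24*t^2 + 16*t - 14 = a*(4*t - 16) - 24*t^2 + 68*t + 112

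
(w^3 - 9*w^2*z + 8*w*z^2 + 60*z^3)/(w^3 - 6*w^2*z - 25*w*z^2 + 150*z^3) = (w + 2*z)/(w + 5*z)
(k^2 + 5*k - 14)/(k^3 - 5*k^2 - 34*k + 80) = (k + 7)/(k^2 - 3*k - 40)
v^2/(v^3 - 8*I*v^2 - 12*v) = v/(v^2 - 8*I*v - 12)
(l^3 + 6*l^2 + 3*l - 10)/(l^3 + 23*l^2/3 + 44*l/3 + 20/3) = 3*(l - 1)/(3*l + 2)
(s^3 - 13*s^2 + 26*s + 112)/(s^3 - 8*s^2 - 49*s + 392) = (s + 2)/(s + 7)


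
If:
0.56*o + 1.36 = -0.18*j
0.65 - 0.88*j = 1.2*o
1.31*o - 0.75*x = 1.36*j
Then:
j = 7.21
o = -4.75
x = -21.37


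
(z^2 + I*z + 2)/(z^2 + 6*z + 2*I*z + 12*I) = (z - I)/(z + 6)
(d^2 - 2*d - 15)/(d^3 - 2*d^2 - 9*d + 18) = (d - 5)/(d^2 - 5*d + 6)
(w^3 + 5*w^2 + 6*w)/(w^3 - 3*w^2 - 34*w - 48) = w/(w - 8)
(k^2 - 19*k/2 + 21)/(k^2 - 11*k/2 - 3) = (2*k - 7)/(2*k + 1)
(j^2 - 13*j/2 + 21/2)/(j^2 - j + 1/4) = 2*(2*j^2 - 13*j + 21)/(4*j^2 - 4*j + 1)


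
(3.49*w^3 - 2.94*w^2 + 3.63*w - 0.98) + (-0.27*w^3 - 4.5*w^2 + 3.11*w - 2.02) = 3.22*w^3 - 7.44*w^2 + 6.74*w - 3.0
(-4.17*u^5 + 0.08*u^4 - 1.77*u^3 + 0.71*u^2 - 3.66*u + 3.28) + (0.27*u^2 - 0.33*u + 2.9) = -4.17*u^5 + 0.08*u^4 - 1.77*u^3 + 0.98*u^2 - 3.99*u + 6.18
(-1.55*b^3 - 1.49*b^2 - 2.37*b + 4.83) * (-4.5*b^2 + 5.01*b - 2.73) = 6.975*b^5 - 1.0605*b^4 + 7.4316*b^3 - 29.541*b^2 + 30.6684*b - 13.1859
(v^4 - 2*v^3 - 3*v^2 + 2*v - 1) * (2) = 2*v^4 - 4*v^3 - 6*v^2 + 4*v - 2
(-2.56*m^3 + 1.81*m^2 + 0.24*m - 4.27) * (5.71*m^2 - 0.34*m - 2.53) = -14.6176*m^5 + 11.2055*m^4 + 7.2318*m^3 - 29.0426*m^2 + 0.8446*m + 10.8031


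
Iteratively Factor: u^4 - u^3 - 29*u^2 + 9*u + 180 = (u - 5)*(u^3 + 4*u^2 - 9*u - 36) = (u - 5)*(u - 3)*(u^2 + 7*u + 12) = (u - 5)*(u - 3)*(u + 4)*(u + 3)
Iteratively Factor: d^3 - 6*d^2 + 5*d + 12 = (d - 4)*(d^2 - 2*d - 3) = (d - 4)*(d + 1)*(d - 3)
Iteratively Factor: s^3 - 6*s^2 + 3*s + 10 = (s - 5)*(s^2 - s - 2) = (s - 5)*(s + 1)*(s - 2)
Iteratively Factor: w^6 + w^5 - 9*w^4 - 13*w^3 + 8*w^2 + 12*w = (w + 2)*(w^5 - w^4 - 7*w^3 + w^2 + 6*w) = (w - 1)*(w + 2)*(w^4 - 7*w^2 - 6*w) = (w - 1)*(w + 1)*(w + 2)*(w^3 - w^2 - 6*w) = w*(w - 1)*(w + 1)*(w + 2)*(w^2 - w - 6) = w*(w - 3)*(w - 1)*(w + 1)*(w + 2)*(w + 2)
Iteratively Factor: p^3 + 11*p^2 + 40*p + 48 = (p + 4)*(p^2 + 7*p + 12) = (p + 4)^2*(p + 3)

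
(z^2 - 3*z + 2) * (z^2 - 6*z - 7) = z^4 - 9*z^3 + 13*z^2 + 9*z - 14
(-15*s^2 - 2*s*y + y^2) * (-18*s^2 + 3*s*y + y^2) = 270*s^4 - 9*s^3*y - 39*s^2*y^2 + s*y^3 + y^4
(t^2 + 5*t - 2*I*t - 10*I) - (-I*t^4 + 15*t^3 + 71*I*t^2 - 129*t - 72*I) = I*t^4 - 15*t^3 + t^2 - 71*I*t^2 + 134*t - 2*I*t + 62*I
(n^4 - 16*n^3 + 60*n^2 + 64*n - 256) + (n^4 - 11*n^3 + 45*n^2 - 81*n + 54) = 2*n^4 - 27*n^3 + 105*n^2 - 17*n - 202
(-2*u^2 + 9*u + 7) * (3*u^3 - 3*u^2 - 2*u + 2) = -6*u^5 + 33*u^4 - 2*u^3 - 43*u^2 + 4*u + 14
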